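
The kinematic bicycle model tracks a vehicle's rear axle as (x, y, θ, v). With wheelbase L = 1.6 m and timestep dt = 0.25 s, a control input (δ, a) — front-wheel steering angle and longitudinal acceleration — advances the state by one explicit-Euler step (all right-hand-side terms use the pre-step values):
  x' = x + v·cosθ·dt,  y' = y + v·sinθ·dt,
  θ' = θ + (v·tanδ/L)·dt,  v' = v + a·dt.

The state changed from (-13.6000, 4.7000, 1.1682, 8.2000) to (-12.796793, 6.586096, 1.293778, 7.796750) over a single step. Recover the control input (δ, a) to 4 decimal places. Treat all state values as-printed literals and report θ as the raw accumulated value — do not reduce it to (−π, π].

δ = 0.0977, a = -1.6130

a = (v'−v)/dt = (-0.403250)/0.25 = -1.6130
Δθ = θ'−θ = 0.125578;  (v·dt/L) = 8.2000·0.25/1.6 = 1.281250
tan δ = Δθ·L/(v·dt) = 0.098012  →  δ = 0.0977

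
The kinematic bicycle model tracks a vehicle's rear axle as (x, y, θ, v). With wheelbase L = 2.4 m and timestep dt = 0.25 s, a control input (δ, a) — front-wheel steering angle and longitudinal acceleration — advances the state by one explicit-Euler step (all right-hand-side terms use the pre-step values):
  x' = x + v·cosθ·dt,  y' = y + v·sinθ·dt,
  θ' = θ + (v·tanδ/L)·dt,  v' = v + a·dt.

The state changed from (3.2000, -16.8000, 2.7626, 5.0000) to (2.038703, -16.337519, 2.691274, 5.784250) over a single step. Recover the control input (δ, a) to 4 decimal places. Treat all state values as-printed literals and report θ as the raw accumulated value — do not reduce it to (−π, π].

a = (v'−v)/dt = (0.784250)/0.25 = 3.1370
Δθ = θ'−θ = -0.071326;  (v·dt/L) = 5.0000·0.25/2.4 = 0.520833
tan δ = Δθ·L/(v·dt) = -0.136946  →  δ = -0.1361

δ = -0.1361, a = 3.1370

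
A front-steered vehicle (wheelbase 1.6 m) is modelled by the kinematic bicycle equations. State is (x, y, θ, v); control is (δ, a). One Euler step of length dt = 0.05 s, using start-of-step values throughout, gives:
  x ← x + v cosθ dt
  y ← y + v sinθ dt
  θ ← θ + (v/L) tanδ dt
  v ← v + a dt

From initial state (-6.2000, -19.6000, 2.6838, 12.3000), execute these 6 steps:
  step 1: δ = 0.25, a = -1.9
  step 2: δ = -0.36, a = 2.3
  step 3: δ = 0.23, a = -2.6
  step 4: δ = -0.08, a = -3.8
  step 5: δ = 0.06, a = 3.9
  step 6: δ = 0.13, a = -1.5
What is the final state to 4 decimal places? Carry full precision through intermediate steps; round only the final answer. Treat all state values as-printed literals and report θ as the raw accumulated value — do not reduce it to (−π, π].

(-9.5192, -18.0649, 2.7703, 12.1200)

after step 1 (δ=0.25, a=-1.9): (-6.751674, -19.328189, 2.781947, 12.205000)
after step 2 (δ=-0.36, a=2.3): (-7.322881, -19.113416, 2.638385, 12.320000)
after step 3 (δ=0.23, a=-2.6): (-7.862521, -18.816357, 2.728530, 12.190000)
after step 4 (δ=-0.08, a=-3.8): (-8.420760, -18.571694, 2.697990, 12.000000)
after step 5 (δ=0.06, a=3.9): (-8.962687, -18.314176, 2.720517, 12.195000)
after step 6 (δ=0.13, a=-1.5): (-9.519175, -18.064945, 2.770340, 12.120000)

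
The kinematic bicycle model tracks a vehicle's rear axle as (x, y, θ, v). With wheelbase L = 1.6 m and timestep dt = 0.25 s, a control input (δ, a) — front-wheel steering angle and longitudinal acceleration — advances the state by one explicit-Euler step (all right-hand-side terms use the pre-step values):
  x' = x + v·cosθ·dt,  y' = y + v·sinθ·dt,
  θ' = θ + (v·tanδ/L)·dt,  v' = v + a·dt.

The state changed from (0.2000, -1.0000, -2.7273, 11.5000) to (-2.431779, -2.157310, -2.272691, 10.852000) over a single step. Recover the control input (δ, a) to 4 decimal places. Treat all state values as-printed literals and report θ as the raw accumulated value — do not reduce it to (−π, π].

a = (v'−v)/dt = (-0.648000)/0.25 = -2.5920
Δθ = θ'−θ = 0.454609;  (v·dt/L) = 11.5000·0.25/1.6 = 1.796875
tan δ = Δθ·L/(v·dt) = 0.253000  →  δ = 0.2478

δ = 0.2478, a = -2.5920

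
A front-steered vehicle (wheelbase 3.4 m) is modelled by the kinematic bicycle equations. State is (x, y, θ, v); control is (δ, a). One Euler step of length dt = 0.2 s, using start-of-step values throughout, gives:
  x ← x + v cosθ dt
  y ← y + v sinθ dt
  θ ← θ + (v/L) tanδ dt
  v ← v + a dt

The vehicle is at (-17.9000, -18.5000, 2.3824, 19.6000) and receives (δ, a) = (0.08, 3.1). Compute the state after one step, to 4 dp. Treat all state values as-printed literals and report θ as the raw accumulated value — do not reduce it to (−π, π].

x' = -17.9000 + 19.6000·cos(2.3824)·0.2 = -20.7435
y' = -18.5000 + 19.6000·sin(2.3824)·0.2 = -15.8017
θ' = 2.3824 + (19.6000/3.4)·tan(0.08)·0.2 = 2.4748
v' = 19.6000 + 3.1000·0.2 = 20.2200

(-20.7435, -15.8017, 2.4748, 20.2200)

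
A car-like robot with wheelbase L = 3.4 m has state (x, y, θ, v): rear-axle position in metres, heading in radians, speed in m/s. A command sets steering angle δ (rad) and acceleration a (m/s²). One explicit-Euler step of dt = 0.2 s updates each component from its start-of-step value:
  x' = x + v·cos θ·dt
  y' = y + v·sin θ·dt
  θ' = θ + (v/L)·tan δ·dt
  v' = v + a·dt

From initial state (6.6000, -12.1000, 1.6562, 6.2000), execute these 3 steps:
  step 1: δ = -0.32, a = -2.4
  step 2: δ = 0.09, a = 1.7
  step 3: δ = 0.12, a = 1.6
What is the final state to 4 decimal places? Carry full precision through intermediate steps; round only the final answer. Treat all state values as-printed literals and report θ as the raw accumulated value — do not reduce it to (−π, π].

(6.5410, -8.5093, 1.6087, 6.3800)

after step 1 (δ=-0.32, a=-2.4): (6.494228, -10.864519, 1.535340, 5.720000)
after step 2 (δ=0.09, a=1.7): (6.534781, -9.721238, 1.565705, 6.060000)
after step 3 (δ=0.12, a=1.6): (6.540952, -8.509254, 1.608688, 6.380000)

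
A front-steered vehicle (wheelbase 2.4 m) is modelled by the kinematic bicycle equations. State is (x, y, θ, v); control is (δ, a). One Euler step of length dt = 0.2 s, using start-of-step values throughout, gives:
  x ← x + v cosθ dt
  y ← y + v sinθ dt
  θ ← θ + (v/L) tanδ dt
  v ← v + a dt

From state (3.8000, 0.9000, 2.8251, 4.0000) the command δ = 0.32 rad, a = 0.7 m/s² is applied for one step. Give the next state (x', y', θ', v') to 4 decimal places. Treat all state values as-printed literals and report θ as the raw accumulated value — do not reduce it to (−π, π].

x' = 3.8000 + 4.0000·cos(2.8251)·0.2 = 3.0397
y' = 0.9000 + 4.0000·sin(2.8251)·0.2 = 1.1490
θ' = 2.8251 + (4.0000/2.4)·tan(0.32)·0.2 = 2.9356
v' = 4.0000 + 0.7000·0.2 = 4.1400

(3.0397, 1.1490, 2.9356, 4.1400)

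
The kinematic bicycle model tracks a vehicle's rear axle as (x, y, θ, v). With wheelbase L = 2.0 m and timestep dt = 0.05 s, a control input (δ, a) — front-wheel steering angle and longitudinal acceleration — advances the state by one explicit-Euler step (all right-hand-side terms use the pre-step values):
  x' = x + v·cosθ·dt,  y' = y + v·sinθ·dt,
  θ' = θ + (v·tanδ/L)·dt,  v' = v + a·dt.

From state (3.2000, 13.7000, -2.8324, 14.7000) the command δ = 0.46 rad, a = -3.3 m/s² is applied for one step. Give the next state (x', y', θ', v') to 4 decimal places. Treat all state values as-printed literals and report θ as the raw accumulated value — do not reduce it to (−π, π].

x' = 3.2000 + 14.7000·cos(-2.8324)·0.05 = 2.4999
y' = 13.7000 + 14.7000·sin(-2.8324)·0.05 = 13.4763
θ' = -2.8324 + (14.7000/2.0)·tan(0.46)·0.05 = -2.6503
v' = 14.7000 − 3.3000·0.05 = 14.5350

(2.4999, 13.4763, -2.6503, 14.5350)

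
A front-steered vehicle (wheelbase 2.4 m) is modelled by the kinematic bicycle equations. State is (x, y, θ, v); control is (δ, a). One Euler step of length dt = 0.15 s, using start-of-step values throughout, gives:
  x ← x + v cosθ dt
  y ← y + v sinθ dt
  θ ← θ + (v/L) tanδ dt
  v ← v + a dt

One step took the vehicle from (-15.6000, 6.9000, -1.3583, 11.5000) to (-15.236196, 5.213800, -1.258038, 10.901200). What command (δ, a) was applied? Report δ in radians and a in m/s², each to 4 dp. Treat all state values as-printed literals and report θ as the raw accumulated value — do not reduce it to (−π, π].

a = (v'−v)/dt = (-0.598800)/0.15 = -3.9920
Δθ = θ'−θ = 0.100262;  (v·dt/L) = 11.5000·0.15/2.4 = 0.718750
tan δ = Δθ·L/(v·dt) = 0.139495  →  δ = 0.1386

δ = 0.1386, a = -3.9920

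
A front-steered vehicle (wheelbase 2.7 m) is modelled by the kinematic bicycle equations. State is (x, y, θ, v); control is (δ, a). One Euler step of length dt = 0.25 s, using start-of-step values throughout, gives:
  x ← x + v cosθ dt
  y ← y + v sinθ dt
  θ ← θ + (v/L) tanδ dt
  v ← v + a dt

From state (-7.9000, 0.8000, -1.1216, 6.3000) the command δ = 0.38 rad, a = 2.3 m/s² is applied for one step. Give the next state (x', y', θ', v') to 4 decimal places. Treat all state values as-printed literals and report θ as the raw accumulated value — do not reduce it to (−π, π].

(-7.2161, -0.6188, -0.8886, 6.8750)

x' = -7.9000 + 6.3000·cos(-1.1216)·0.25 = -7.2161
y' = 0.8000 + 6.3000·sin(-1.1216)·0.25 = -0.6188
θ' = -1.1216 + (6.3000/2.7)·tan(0.38)·0.25 = -0.8886
v' = 6.3000 + 2.3000·0.25 = 6.8750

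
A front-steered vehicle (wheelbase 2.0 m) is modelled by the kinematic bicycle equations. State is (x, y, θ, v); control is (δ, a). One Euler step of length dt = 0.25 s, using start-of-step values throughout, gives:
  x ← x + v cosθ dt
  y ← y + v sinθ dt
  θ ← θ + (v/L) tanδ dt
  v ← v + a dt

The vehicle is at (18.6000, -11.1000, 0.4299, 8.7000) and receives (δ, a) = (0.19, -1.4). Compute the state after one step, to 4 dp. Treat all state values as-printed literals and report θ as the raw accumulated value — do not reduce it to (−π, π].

x' = 18.6000 + 8.7000·cos(0.4299)·0.25 = 20.5771
y' = -11.1000 + 8.7000·sin(0.4299)·0.25 = -10.1935
θ' = 0.4299 + (8.7000/2.0)·tan(0.19)·0.25 = 0.6390
v' = 8.7000 − 1.4000·0.25 = 8.3500

(20.5771, -10.1935, 0.6390, 8.3500)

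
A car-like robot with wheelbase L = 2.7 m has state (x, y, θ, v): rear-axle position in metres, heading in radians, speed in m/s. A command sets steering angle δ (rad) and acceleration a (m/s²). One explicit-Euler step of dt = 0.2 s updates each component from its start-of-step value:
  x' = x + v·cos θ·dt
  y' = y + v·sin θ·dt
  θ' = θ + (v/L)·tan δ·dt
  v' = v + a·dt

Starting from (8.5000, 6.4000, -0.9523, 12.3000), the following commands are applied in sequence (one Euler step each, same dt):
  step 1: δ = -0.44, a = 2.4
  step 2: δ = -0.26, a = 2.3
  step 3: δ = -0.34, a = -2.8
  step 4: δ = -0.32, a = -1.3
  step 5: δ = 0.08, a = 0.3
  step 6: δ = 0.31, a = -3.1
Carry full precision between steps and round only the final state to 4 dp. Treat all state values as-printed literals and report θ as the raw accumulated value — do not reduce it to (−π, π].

after step 1 (δ=-0.44, a=2.4): (9.926334, 4.395712, -1.381233, 12.780000)
after step 2 (δ=-0.26, a=2.3): (10.407961, 1.885498, -1.633067, 13.240000)
after step 3 (δ=-0.34, a=-2.8): (10.243174, -0.757369, -1.979991, 12.680000)
after step 4 (δ=-0.32, a=-1.3): (9.234174, -3.084001, -2.291252, 12.420000)
after step 5 (δ=0.08, a=0.3): (7.595412, -4.950740, -2.217494, 12.480000)
after step 6 (δ=0.31, a=-3.1): (6.091436, -6.942742, -1.921369, 11.860000)

(6.0914, -6.9427, -1.9214, 11.8600)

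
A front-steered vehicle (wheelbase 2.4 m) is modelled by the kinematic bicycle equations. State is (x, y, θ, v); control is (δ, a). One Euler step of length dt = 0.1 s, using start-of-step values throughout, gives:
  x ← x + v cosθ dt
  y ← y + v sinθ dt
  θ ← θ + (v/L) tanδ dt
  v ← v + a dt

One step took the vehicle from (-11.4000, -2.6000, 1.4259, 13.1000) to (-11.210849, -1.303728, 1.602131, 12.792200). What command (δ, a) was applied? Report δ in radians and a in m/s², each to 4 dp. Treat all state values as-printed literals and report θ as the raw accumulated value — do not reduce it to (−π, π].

δ = 0.3123, a = -3.0780

a = (v'−v)/dt = (-0.307800)/0.1 = -3.0780
Δθ = θ'−θ = 0.176231;  (v·dt/L) = 13.1000·0.1/2.4 = 0.545833
tan δ = Δθ·L/(v·dt) = 0.322866  →  δ = 0.3123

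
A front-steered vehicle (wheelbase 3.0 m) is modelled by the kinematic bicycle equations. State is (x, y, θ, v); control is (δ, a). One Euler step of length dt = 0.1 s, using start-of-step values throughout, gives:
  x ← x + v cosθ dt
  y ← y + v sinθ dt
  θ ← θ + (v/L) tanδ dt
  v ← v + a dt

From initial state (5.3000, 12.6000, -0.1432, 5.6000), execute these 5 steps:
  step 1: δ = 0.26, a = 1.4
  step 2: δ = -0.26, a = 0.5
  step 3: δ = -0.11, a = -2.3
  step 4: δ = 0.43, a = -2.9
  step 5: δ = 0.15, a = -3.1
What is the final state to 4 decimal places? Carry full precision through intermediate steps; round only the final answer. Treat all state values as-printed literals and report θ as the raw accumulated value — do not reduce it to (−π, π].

after step 1 (δ=0.26, a=1.4): (5.854268, 12.520082, -0.093543, 5.740000)
after step 2 (δ=-0.26, a=0.5): (6.425759, 12.466467, -0.144441, 5.790000)
after step 3 (δ=-0.11, a=-2.3): (6.998729, 12.383125, -0.165757, 5.560000)
after step 4 (δ=0.43, a=-2.9): (7.547108, 12.291386, -0.080760, 5.270000)
after step 5 (δ=0.15, a=-3.1): (8.072391, 12.248872, -0.054210, 4.960000)

(8.0724, 12.2489, -0.0542, 4.9600)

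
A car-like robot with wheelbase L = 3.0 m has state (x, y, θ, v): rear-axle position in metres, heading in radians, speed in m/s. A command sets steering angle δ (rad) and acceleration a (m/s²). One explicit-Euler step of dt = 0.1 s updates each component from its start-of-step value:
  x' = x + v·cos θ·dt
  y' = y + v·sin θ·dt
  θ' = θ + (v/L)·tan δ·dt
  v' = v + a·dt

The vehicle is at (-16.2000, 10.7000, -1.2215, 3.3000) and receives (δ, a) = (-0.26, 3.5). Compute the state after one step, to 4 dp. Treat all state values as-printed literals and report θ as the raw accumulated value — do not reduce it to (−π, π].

x' = -16.2000 + 3.3000·cos(-1.2215)·0.1 = -16.0871
y' = 10.7000 + 3.3000·sin(-1.2215)·0.1 = 10.3899
θ' = -1.2215 + (3.3000/3.0)·tan(-0.26)·0.1 = -1.2508
v' = 3.3000 + 3.5000·0.1 = 3.6500

(-16.0871, 10.3899, -1.2508, 3.6500)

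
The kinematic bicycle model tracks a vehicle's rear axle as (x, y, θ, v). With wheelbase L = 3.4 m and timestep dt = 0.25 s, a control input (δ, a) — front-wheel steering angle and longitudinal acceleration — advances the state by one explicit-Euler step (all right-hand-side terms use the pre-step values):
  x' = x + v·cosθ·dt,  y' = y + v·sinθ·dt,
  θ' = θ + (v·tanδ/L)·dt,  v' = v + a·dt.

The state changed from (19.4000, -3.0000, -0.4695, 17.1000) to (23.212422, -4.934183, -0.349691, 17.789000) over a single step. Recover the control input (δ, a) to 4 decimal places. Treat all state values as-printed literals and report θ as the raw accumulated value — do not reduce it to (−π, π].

δ = 0.0950, a = 2.7560

a = (v'−v)/dt = (0.689000)/0.25 = 2.7560
Δθ = θ'−θ = 0.119809;  (v·dt/L) = 17.1000·0.25/3.4 = 1.257353
tan δ = Δθ·L/(v·dt) = 0.095287  →  δ = 0.0950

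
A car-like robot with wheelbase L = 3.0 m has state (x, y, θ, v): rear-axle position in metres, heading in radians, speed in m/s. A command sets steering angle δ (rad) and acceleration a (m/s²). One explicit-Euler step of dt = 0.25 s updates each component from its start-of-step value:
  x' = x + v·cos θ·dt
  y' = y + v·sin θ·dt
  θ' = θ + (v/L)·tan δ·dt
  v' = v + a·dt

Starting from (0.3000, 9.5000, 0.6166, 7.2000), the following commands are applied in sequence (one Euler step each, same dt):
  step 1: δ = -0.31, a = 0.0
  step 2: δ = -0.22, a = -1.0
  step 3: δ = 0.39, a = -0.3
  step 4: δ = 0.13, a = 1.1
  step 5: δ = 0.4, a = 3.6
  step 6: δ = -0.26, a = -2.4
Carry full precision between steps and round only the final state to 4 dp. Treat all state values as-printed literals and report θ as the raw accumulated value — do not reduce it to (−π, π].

after step 1 (δ=-0.31, a=0.0): (1.768529, 10.540876, 0.424403, 7.200000)
after step 2 (δ=-0.22, a=-1.0): (3.408841, 11.282075, 0.290232, 6.950000)
after step 3 (δ=0.39, a=-0.3): (5.073674, 11.779303, 0.528301, 6.875000)
after step 4 (δ=0.13, a=1.1): (6.558098, 12.645668, 0.603203, 7.150000)
after step 5 (δ=0.4, a=3.6): (8.030145, 13.659686, 0.855117, 8.050000)
after step 6 (δ=-0.26, a=-2.4): (9.350607, 15.178415, 0.676661, 7.450000)

(9.3506, 15.1784, 0.6767, 7.4500)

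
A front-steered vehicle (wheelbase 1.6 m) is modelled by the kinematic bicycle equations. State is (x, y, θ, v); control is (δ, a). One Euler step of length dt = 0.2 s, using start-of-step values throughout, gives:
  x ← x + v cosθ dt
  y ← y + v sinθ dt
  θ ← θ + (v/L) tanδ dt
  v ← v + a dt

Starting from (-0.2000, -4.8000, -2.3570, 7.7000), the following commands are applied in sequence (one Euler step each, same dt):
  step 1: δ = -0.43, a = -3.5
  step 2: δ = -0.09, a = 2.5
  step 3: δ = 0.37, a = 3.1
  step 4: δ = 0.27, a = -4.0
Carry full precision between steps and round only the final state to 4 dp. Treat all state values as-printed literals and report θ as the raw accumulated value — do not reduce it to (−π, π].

(-5.3705, -7.7048, -2.2329, 7.3200)

after step 1 (δ=-0.43, a=-3.5): (-1.289821, -5.888067, -2.798423, 7.000000)
after step 2 (δ=-0.09, a=2.5): (-2.608191, -6.359130, -2.877386, 7.500000)
after step 3 (δ=0.37, a=3.1): (-4.056141, -6.750846, -2.513764, 8.120000)
after step 4 (δ=0.27, a=-4.0): (-5.370453, -7.704765, -2.232855, 7.320000)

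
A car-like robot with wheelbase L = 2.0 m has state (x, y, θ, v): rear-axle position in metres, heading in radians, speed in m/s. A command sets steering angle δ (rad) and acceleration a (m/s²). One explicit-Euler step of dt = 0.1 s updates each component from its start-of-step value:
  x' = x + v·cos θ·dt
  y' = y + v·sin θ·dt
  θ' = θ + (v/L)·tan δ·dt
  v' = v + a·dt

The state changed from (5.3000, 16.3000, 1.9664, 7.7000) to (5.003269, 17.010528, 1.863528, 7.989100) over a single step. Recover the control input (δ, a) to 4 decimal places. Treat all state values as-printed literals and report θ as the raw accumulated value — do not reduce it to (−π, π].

a = (v'−v)/dt = (0.289100)/0.1 = 2.8910
Δθ = θ'−θ = -0.102872;  (v·dt/L) = 7.7000·0.1/2.0 = 0.385000
tan δ = Δθ·L/(v·dt) = -0.267200  →  δ = -0.2611

δ = -0.2611, a = 2.8910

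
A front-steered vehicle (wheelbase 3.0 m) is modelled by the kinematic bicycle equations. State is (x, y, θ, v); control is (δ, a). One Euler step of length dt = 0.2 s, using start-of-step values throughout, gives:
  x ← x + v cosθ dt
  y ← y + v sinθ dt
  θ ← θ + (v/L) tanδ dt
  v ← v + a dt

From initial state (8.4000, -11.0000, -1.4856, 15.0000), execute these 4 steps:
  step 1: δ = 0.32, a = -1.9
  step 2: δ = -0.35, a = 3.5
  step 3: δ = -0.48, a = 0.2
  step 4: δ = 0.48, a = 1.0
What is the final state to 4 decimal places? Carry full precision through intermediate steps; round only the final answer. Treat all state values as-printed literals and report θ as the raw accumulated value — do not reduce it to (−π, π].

after step 1 (δ=0.32, a=-1.9): (8.655280, -13.989119, -1.154211, 14.620000)
after step 2 (δ=-0.35, a=3.5): (9.838449, -16.663046, -1.509992, 15.320000)
after step 3 (δ=-0.48, a=0.2): (10.024639, -19.721384, -2.041709, 15.360000)
after step 4 (δ=0.48, a=1.0): (8.630874, -22.459011, -1.508603, 15.560000)

(8.6309, -22.4590, -1.5086, 15.5600)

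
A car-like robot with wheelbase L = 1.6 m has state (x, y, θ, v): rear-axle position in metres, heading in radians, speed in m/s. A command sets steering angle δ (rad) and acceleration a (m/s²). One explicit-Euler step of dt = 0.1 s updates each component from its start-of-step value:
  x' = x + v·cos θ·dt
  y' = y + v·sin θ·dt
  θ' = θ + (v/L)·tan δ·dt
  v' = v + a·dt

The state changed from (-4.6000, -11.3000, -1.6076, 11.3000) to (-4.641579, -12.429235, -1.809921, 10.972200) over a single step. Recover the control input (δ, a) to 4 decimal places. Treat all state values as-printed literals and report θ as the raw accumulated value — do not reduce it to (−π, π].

a = (v'−v)/dt = (-0.327800)/0.1 = -3.2780
Δθ = θ'−θ = -0.202321;  (v·dt/L) = 11.3000·0.1/1.6 = 0.706250
tan δ = Δθ·L/(v·dt) = -0.286472  →  δ = -0.2790

δ = -0.2790, a = -3.2780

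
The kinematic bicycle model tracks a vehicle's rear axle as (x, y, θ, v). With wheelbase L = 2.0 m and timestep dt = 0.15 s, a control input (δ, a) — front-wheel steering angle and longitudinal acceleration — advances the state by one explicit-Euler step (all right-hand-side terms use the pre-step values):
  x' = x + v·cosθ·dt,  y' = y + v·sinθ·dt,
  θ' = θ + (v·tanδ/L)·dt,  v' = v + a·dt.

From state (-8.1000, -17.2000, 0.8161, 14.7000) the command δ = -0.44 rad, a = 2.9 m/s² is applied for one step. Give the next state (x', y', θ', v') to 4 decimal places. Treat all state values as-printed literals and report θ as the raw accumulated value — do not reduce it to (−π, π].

(-6.5894, -15.5937, 0.2971, 15.1350)

x' = -8.1000 + 14.7000·cos(0.8161)·0.15 = -6.5894
y' = -17.2000 + 14.7000·sin(0.8161)·0.15 = -15.5937
θ' = 0.8161 + (14.7000/2.0)·tan(-0.44)·0.15 = 0.2971
v' = 14.7000 + 2.9000·0.15 = 15.1350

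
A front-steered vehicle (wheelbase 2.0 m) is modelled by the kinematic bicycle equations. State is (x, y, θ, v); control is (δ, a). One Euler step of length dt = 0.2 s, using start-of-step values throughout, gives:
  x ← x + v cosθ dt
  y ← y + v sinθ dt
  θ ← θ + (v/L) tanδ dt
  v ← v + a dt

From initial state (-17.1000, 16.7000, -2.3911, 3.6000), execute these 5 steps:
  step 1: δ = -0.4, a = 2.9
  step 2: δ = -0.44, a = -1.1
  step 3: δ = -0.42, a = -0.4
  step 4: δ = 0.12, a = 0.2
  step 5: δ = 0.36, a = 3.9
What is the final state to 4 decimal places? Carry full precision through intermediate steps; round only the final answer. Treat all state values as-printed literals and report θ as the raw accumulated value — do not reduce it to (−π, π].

after step 1 (δ=-0.4, a=2.9): (-17.626574, 16.208961, -2.543306, 4.180000)
after step 2 (δ=-0.44, a=-1.1): (-18.317362, 15.738102, -2.740092, 3.960000)
after step 3 (δ=-0.42, a=-0.4): (-19.046379, 15.428588, -2.916935, 3.880000)
after step 4 (δ=0.12, a=0.2): (-19.802878, 15.255716, -2.870150, 3.920000)
after step 5 (δ=0.36, a=3.9): (-20.558172, 15.045509, -2.722600, 4.700000)

(-20.5582, 15.0455, -2.7226, 4.7000)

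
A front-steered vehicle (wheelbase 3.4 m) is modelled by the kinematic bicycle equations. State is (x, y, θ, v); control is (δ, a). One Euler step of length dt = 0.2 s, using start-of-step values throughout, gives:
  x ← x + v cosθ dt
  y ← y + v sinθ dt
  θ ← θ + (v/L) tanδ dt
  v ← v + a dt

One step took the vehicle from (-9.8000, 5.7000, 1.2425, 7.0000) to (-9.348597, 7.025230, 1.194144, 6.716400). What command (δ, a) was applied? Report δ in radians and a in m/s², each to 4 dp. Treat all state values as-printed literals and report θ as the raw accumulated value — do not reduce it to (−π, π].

a = (v'−v)/dt = (-0.283600)/0.2 = -1.4180
Δθ = θ'−θ = -0.048356;  (v·dt/L) = 7.0000·0.2/3.4 = 0.411765
tan δ = Δθ·L/(v·dt) = -0.117436  →  δ = -0.1169

δ = -0.1169, a = -1.4180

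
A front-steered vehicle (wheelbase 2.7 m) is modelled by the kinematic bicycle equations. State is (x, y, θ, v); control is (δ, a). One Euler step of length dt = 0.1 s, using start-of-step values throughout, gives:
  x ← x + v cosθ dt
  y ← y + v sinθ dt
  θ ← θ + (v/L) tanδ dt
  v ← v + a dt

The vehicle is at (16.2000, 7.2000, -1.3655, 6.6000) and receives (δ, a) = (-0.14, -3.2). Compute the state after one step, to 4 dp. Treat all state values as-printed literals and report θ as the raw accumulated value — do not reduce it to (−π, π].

x' = 16.2000 + 6.6000·cos(-1.3655)·0.1 = 16.3345
y' = 7.2000 + 6.6000·sin(-1.3655)·0.1 = 6.5539
θ' = -1.3655 + (6.6000/2.7)·tan(-0.14)·0.1 = -1.3999
v' = 6.6000 − 3.2000·0.1 = 6.2800

(16.3345, 6.5539, -1.3999, 6.2800)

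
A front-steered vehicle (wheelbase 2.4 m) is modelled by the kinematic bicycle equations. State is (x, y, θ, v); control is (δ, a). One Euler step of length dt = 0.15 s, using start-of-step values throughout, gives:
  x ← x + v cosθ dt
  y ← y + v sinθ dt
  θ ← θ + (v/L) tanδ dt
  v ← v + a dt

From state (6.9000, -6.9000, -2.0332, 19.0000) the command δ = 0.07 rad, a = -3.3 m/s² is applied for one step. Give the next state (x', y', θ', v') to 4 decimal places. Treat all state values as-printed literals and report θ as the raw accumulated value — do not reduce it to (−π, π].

(5.6286, -9.4507, -1.9499, 18.5050)

x' = 6.9000 + 19.0000·cos(-2.0332)·0.15 = 5.6286
y' = -6.9000 + 19.0000·sin(-2.0332)·0.15 = -9.4507
θ' = -2.0332 + (19.0000/2.4)·tan(0.07)·0.15 = -1.9499
v' = 19.0000 − 3.3000·0.15 = 18.5050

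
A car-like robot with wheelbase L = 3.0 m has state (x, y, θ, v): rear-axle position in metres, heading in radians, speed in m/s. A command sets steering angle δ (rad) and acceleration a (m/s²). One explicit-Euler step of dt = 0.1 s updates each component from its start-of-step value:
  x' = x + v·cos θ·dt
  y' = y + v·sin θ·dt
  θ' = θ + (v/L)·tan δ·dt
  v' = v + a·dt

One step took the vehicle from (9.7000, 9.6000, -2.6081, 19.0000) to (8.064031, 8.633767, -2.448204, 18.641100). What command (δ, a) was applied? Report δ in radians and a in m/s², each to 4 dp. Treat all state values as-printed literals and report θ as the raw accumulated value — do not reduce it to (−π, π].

a = (v'−v)/dt = (-0.358900)/0.1 = -3.5890
Δθ = θ'−θ = 0.159896;  (v·dt/L) = 19.0000·0.1/3.0 = 0.633333
tan δ = Δθ·L/(v·dt) = 0.252467  →  δ = 0.2473

δ = 0.2473, a = -3.5890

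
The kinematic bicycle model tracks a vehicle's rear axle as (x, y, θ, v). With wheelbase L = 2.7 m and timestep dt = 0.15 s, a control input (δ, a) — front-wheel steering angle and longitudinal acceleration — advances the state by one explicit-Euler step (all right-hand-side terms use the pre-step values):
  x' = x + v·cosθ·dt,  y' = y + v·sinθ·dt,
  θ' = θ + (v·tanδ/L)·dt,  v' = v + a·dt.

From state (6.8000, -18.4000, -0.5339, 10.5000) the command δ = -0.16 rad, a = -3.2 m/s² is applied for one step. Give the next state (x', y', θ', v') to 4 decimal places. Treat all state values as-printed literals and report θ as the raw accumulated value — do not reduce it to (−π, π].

(8.1558, -19.2015, -0.6280, 10.0200)

x' = 6.8000 + 10.5000·cos(-0.5339)·0.15 = 8.1558
y' = -18.4000 + 10.5000·sin(-0.5339)·0.15 = -19.2015
θ' = -0.5339 + (10.5000/2.7)·tan(-0.16)·0.15 = -0.6280
v' = 10.5000 − 3.2000·0.15 = 10.0200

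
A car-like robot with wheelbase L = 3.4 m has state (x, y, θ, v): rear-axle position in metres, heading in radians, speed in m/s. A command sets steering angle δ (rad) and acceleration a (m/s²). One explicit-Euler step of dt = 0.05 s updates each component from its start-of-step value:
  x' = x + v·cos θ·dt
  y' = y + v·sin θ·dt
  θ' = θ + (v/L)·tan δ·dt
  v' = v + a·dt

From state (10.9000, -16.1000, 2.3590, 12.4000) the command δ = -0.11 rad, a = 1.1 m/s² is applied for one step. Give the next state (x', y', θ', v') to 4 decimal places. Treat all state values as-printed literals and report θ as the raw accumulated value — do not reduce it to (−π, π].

x' = 10.9000 + 12.4000·cos(2.3590)·0.05 = 10.4604
y' = -16.1000 + 12.4000·sin(2.3590)·0.05 = -15.6628
θ' = 2.3590 + (12.4000/3.4)·tan(-0.11)·0.05 = 2.3389
v' = 12.4000 + 1.1000·0.05 = 12.4550

(10.4604, -15.6628, 2.3389, 12.4550)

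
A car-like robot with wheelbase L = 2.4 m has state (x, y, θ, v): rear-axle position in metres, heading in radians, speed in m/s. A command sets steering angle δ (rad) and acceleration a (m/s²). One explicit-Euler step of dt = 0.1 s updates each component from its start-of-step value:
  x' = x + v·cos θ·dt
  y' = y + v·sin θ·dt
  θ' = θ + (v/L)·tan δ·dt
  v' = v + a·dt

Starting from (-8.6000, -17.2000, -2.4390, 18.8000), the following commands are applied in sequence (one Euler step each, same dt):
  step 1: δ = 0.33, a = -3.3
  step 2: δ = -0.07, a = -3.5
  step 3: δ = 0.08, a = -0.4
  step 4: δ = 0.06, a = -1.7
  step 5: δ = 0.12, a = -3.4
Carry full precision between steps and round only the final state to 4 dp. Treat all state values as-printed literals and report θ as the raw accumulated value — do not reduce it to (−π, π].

after step 1 (δ=0.33, a=-3.3): (-10.034758, -18.414853, -2.170689, 18.470000)
after step 2 (δ=-0.07, a=-3.5): (-11.077489, -19.939360, -2.224648, 18.120000)
after step 3 (δ=0.08, a=-0.4): (-12.179635, -21.377630, -2.164119, 18.080000)
after step 4 (δ=0.06, a=-1.7): (-13.190521, -22.876620, -2.118864, 17.910000)
after step 5 (δ=0.12, a=-3.4): (-14.123702, -24.405297, -2.028882, 17.570000)

(-14.1237, -24.4053, -2.0289, 17.5700)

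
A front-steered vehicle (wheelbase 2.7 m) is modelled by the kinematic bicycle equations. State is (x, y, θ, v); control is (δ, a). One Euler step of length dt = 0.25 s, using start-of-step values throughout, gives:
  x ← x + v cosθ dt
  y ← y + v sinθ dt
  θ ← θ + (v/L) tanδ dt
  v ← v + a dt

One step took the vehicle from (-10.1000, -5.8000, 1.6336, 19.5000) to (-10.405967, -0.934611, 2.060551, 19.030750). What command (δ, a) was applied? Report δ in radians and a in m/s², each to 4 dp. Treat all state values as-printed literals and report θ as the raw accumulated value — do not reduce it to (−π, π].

δ = 0.2322, a = -1.8770

a = (v'−v)/dt = (-0.469250)/0.25 = -1.8770
Δθ = θ'−θ = 0.426951;  (v·dt/L) = 19.5000·0.25/2.7 = 1.805556
tan δ = Δθ·L/(v·dt) = 0.236465  →  δ = 0.2322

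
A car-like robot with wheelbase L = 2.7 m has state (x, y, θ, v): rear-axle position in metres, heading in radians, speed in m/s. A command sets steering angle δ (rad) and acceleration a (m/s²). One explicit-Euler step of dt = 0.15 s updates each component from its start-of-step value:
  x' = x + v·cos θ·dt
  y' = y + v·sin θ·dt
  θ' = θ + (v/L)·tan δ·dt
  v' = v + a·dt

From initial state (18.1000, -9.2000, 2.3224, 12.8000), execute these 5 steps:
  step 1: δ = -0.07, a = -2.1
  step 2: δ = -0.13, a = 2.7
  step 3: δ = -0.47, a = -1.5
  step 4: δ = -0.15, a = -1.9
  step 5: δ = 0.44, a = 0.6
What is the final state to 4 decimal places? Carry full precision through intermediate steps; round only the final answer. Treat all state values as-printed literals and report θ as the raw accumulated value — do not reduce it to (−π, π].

(13.7448, -1.1029, 2.0356, 12.4700)

after step 1 (δ=-0.07, a=-2.1): (16.789002, -7.797258, 2.272541, 12.485000)
after step 2 (δ=-0.13, a=2.7): (15.580047, -6.367007, 2.181860, 12.890000)
after step 3 (δ=-0.47, a=-1.5): (14.470723, -4.783396, 1.818100, 12.665000)
after step 4 (δ=-0.15, a=-1.9): (14.005682, -2.941444, 1.711759, 12.380000)
after step 5 (δ=0.44, a=0.6): (13.744780, -1.102863, 2.035552, 12.470000)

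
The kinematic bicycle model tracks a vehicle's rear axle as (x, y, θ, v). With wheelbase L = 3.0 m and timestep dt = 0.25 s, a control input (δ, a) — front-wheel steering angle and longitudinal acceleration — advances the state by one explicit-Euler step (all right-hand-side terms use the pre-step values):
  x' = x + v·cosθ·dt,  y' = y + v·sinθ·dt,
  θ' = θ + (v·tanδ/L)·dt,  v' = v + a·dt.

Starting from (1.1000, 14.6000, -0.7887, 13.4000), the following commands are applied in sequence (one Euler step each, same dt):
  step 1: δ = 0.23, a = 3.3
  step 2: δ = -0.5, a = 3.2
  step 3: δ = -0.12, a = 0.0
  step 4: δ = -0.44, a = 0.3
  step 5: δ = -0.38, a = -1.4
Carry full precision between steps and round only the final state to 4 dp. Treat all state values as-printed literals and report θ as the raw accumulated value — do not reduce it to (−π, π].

(7.6193, -0.2289, -2.4179, 14.7500)

after step 1 (δ=0.23, a=3.3): (3.460973, 12.223384, -0.527240, 14.225000)
after step 2 (δ=-0.5, a=3.2): (6.534281, 10.434057, -1.174836, 15.025000)
after step 3 (δ=-0.12, a=0.0): (7.983046, 6.968440, -1.325811, 15.025000)
after step 4 (δ=-0.44, a=0.3): (8.894093, 3.324348, -1.915268, 15.100000)
after step 5 (δ=-0.38, a=-1.4): (7.619279, -0.228886, -2.417862, 14.750000)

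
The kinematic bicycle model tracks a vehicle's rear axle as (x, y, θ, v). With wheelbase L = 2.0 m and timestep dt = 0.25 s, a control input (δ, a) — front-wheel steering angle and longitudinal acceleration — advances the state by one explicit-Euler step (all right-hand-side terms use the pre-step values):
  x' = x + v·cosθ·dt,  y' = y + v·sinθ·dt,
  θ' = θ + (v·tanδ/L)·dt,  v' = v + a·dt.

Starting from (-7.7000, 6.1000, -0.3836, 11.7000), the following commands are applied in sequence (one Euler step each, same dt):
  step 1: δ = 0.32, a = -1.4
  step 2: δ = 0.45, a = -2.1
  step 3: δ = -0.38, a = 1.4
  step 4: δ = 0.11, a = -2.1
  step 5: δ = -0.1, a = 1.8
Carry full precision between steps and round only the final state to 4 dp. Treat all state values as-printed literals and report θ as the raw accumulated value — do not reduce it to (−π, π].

(4.9089, 8.9246, 0.2666, 11.1000)

after step 1 (δ=0.32, a=-1.4): (-4.987579, 5.005286, 0.101057, 11.350000)
after step 2 (δ=0.45, a=-2.1): (-2.164556, 5.291547, 0.786391, 10.825000)
after step 3 (δ=-0.38, a=1.4): (-0.252850, 7.207055, 0.245936, 11.175000)
after step 4 (δ=0.11, a=-2.1): (2.456836, 7.887233, 0.400215, 10.650000)
after step 5 (δ=-0.1, a=1.8): (4.908938, 8.924587, 0.266645, 11.100000)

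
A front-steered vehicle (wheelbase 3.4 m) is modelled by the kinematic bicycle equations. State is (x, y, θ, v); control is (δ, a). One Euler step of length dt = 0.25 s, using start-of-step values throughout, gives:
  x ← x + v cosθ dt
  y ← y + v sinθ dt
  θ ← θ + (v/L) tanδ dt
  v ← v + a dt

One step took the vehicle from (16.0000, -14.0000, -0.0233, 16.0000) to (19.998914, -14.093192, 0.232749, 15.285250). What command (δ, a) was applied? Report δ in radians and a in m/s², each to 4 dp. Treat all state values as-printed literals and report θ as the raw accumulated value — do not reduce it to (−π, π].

δ = 0.2143, a = -2.8590

a = (v'−v)/dt = (-0.714750)/0.25 = -2.8590
Δθ = θ'−θ = 0.256049;  (v·dt/L) = 16.0000·0.25/3.4 = 1.176471
tan δ = Δθ·L/(v·dt) = 0.217642  →  δ = 0.2143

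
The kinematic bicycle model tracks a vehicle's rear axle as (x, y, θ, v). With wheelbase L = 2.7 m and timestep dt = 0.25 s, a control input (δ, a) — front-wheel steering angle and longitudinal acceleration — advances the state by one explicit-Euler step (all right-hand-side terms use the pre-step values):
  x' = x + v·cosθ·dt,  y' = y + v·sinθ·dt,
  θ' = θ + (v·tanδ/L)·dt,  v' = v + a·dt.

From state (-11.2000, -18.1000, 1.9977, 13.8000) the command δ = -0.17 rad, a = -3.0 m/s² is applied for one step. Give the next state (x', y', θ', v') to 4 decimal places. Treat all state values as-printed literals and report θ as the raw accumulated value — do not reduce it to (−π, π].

x' = -11.2000 + 13.8000·cos(1.9977)·0.25 = -12.6285
y' = -18.1000 + 13.8000·sin(1.9977)·0.25 = -14.9596
θ' = 1.9977 + (13.8000/2.7)·tan(-0.17)·0.25 = 1.7784
v' = 13.8000 − 3.0000·0.25 = 13.0500

(-12.6285, -14.9596, 1.7784, 13.0500)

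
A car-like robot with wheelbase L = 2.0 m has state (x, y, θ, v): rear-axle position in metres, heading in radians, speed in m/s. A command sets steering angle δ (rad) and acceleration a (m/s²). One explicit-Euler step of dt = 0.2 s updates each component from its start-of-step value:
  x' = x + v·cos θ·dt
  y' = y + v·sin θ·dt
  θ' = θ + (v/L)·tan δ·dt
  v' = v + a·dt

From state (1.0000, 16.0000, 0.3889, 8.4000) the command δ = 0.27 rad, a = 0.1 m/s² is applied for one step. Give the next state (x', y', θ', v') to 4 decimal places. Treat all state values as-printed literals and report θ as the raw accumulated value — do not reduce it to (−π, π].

(2.5545, 16.6370, 0.6214, 8.4200)

x' = 1.0000 + 8.4000·cos(0.3889)·0.2 = 2.5545
y' = 16.0000 + 8.4000·sin(0.3889)·0.2 = 16.6370
θ' = 0.3889 + (8.4000/2.0)·tan(0.27)·0.2 = 0.6214
v' = 8.4000 + 0.1000·0.2 = 8.4200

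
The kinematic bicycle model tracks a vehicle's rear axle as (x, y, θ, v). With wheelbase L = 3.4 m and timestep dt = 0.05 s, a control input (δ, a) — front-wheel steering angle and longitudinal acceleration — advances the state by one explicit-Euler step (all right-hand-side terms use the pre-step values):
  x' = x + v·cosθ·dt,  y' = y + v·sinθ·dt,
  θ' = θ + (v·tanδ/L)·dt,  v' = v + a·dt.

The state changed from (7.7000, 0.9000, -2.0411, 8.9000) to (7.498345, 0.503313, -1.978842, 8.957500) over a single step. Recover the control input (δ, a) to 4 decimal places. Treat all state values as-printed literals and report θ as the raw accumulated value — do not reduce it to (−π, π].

δ = 0.4440, a = 1.1500

a = (v'−v)/dt = (0.057500)/0.05 = 1.1500
Δθ = θ'−θ = 0.062258;  (v·dt/L) = 8.9000·0.05/3.4 = 0.130882
tan δ = Δθ·L/(v·dt) = 0.475679  →  δ = 0.4440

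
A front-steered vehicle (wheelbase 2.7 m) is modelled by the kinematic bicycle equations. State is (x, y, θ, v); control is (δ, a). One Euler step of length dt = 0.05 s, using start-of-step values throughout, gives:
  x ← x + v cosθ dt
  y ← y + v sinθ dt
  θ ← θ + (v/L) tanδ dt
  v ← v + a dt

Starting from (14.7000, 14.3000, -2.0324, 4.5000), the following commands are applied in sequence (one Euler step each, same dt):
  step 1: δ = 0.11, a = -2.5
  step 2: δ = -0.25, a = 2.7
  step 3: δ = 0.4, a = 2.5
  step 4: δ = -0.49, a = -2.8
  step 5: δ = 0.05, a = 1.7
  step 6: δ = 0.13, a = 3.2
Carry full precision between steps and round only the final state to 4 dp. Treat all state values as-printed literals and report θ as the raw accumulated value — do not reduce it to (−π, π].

after step 1 (δ=0.11, a=-2.5): (14.599788, 14.098549, -2.023196, 4.375000)
after step 2 (δ=-0.25, a=2.7): (14.504167, 13.901805, -2.043884, 4.510000)
after step 3 (δ=0.4, a=2.5): (14.401421, 13.701072, -2.008573, 4.635000)
after step 4 (δ=-0.49, a=-2.8): (14.303176, 13.491177, -2.054355, 4.495000)
after step 5 (δ=0.05, a=1.7): (14.198683, 13.292196, -2.050190, 4.580000)
after step 6 (δ=0.13, a=3.2): (14.093059, 13.089010, -2.039101, 4.740000)

(14.0931, 13.0890, -2.0391, 4.7400)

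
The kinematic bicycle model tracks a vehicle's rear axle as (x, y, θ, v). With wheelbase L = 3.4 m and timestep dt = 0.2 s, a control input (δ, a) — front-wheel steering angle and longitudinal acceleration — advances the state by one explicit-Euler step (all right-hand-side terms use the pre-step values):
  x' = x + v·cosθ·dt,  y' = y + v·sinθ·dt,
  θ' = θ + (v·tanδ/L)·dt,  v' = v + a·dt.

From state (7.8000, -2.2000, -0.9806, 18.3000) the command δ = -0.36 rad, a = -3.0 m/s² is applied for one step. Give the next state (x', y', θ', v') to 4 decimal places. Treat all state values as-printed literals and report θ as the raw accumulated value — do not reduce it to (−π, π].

x' = 7.8000 + 18.3000·cos(-0.9806)·0.2 = 9.8369
y' = -2.2000 + 18.3000·sin(-0.9806)·0.2 = -5.2408
θ' = -0.9806 + (18.3000/3.4)·tan(-0.36)·0.2 = -1.3858
v' = 18.3000 − 3.0000·0.2 = 17.7000

(9.8369, -5.2408, -1.3858, 17.7000)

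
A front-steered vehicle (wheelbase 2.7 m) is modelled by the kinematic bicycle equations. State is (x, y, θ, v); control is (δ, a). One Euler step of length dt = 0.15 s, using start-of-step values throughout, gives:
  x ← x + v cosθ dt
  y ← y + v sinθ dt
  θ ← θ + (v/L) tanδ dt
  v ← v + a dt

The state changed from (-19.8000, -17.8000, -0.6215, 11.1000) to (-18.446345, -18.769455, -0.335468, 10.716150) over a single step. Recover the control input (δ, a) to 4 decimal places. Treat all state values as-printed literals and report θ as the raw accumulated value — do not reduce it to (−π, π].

δ = 0.4343, a = -2.5590

a = (v'−v)/dt = (-0.383850)/0.15 = -2.5590
Δθ = θ'−θ = 0.286032;  (v·dt/L) = 11.1000·0.15/2.7 = 0.616667
tan δ = Δθ·L/(v·dt) = 0.463836  →  δ = 0.4343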